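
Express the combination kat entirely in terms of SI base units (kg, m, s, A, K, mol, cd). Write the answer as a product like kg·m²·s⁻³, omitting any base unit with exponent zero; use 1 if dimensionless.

s⁻¹·mol

kat = mol/s = s⁻¹·mol (catalytic activity).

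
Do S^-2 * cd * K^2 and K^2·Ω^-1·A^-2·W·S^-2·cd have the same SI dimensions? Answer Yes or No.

Left side:
  S = 1/Ω (conductance is reciprocal resistance),
      = kg⁻¹·m⁻²·s³·A².
  So S⁻² = kg²·m⁴·s⁻⁶·A⁻⁴.
  Combining: S⁻²·cd·K² = (kg²·m⁴·s⁻⁶·A⁻⁴) · cd · K² = kg²·m⁴·s⁻⁶·A⁻⁴·K²·cd.
Right side:
  Ω = V/A (resistance = voltage per current),
      = kg·m²·s⁻³·A⁻².
  So Ω⁻¹ = kg⁻¹·m⁻²·s³·A².
  W = J/s (power = energy per time),
      = kg·m²·s⁻³.
  S = 1/Ω (conductance is reciprocal resistance),
      = kg⁻¹·m⁻²·s³·A².
  So S⁻² = kg²·m⁴·s⁻⁶·A⁻⁴.
  Combining: K²·Ω⁻¹·A⁻²·W·S⁻²·cd = K² · (kg⁻¹·m⁻²·s³·A²) · A⁻² · (kg·m²·s⁻³) · (kg²·m⁴·s⁻⁶·A⁻⁴) · cd = kg²·m⁴·s⁻⁶·A⁻⁴·K²·cd.
Both reduce to kg²·m⁴·s⁻⁶·A⁻⁴·K²·cd.

Yes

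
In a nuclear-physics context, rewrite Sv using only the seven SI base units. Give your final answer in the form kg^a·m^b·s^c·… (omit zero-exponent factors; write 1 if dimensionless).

Sv = m²·s⁻².

m²·s⁻²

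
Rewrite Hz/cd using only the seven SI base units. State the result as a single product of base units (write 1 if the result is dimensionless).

Hz = s⁻¹.
Combining: cd⁻¹·Hz = cd⁻¹ · s⁻¹ = s⁻¹·cd⁻¹.

s⁻¹·cd⁻¹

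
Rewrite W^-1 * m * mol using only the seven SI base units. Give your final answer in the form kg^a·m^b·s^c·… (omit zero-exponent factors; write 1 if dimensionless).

kg⁻¹·m⁻¹·s³·mol

W = J/s (power = energy per time),
    = kg·m²·s⁻³.
So W⁻¹ = kg⁻¹·m⁻²·s³.
Combining: W⁻¹·m·mol = (kg⁻¹·m⁻²·s³) · m · mol = kg⁻¹·m⁻¹·s³·mol.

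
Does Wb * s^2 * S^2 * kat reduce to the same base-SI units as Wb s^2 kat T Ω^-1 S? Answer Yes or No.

No

Left side:
  Wb = kg·m²·s⁻²·A⁻¹.
  S = kg⁻¹·m⁻²·s³·A².
  So S² = kg⁻²·m⁻⁴·s⁶·A⁴.
  kat = s⁻¹·mol.
  Combining: Wb·s²·S²·kat = (kg·m²·s⁻²·A⁻¹) · s² · (kg⁻²·m⁻⁴·s⁶·A⁴) · (s⁻¹·mol) = kg⁻¹·m⁻²·s⁵·A³·mol.
Right side:
  Wb = kg·m²·s⁻²·A⁻¹.
  kat = s⁻¹·mol.
  T = kg·s⁻²·A⁻¹.
  Ω = kg·m²·s⁻³·A⁻².
  So Ω⁻¹ = kg⁻¹·m⁻²·s³·A².
  S = kg⁻¹·m⁻²·s³·A².
  Combining: Wb·s²·kat·T·Ω⁻¹·S = (kg·m²·s⁻²·A⁻¹) · s² · (s⁻¹·mol) · (kg·s⁻²·A⁻¹) · (kg⁻¹·m⁻²·s³·A²) · (kg⁻¹·m⁻²·s³·A²) = m⁻²·s³·A²·mol.
Left is kg⁻¹·m⁻²·s⁵·A³·mol; right is m⁻²·s³·A²·mol — different.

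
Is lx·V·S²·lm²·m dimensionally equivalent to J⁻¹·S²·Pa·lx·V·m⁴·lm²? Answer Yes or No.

Left side:
  lx = lm/m² (illuminance = luminous flux per area),
      = m⁻²·cd.
  V = W/A (potential = power per current),
      = kg·m²·s⁻³·A⁻¹.
  S = 1/Ω (conductance is reciprocal resistance),
      = kg⁻¹·m⁻²·s³·A².
  So S² = kg⁻²·m⁻⁴·s⁶·A⁴.
  lm = cd·sr = cd (luminous flux; sr is dimensionless).
  So lm² = cd².
  Combining: lx·V·S²·lm²·m = (m⁻²·cd) · (kg·m²·s⁻³·A⁻¹) · (kg⁻²·m⁻⁴·s⁶·A⁴) · cd² · m = kg⁻¹·m⁻³·s³·A³·cd³.
Right side:
  J = kg·m²·s⁻².
  So J⁻¹ = kg⁻¹·m⁻²·s².
  S = kg⁻¹·m⁻²·s³·A².
  So S² = kg⁻²·m⁻⁴·s⁶·A⁴.
  Pa = kg·m⁻¹·s⁻².
  lx = m⁻²·cd.
  V = kg·m²·s⁻³·A⁻¹.
  lm = cd.
  So lm² = cd².
  Combining: J⁻¹·S²·Pa·lx·V·m⁴·lm² = (kg⁻¹·m⁻²·s²) · (kg⁻²·m⁻⁴·s⁶·A⁴) · (kg·m⁻¹·s⁻²) · (m⁻²·cd) · (kg·m²·s⁻³·A⁻¹) · m⁴ · cd² = kg⁻¹·m⁻³·s³·A³·cd³.
Both reduce to kg⁻¹·m⁻³·s³·A³·cd³.

Yes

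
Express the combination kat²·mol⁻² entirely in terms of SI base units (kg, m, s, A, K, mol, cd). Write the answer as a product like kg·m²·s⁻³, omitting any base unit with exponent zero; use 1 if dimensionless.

kat = s⁻¹·mol.
So kat² = s⁻²·mol².
Combining: kat²·mol⁻² = (s⁻²·mol²) · mol⁻² = s⁻².

s⁻²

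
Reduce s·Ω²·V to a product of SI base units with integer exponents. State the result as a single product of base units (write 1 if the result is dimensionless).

kg³·m⁶·s⁻⁸·A⁻⁵

Ω = V/A (resistance = voltage per current),
    = kg·m²·s⁻³·A⁻².
So Ω² = kg²·m⁴·s⁻⁶·A⁻⁴.
V = W/A (potential = power per current),
    = kg·m²·s⁻³·A⁻¹.
Combining: s·Ω²·V = s · (kg²·m⁴·s⁻⁶·A⁻⁴) · (kg·m²·s⁻³·A⁻¹) = kg³·m⁶·s⁻⁸·A⁻⁵.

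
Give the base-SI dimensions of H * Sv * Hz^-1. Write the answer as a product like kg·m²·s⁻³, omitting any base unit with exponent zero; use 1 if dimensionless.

kg·m⁴·s⁻³·A⁻²

H = kg·m²·s⁻²·A⁻².
Sv = m²·s⁻².
Hz = s⁻¹.
So Hz⁻¹ = s.
Combining: H·Sv·Hz⁻¹ = (kg·m²·s⁻²·A⁻²) · (m²·s⁻²) · s = kg·m⁴·s⁻³·A⁻².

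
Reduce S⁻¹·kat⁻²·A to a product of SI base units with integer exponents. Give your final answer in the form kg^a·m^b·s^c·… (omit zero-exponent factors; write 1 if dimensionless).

S = kg⁻¹·m⁻²·s³·A².
So S⁻¹ = kg·m²·s⁻³·A⁻².
kat = s⁻¹·mol.
So kat⁻² = s²·mol⁻².
Combining: S⁻¹·kat⁻²·A = (kg·m²·s⁻³·A⁻²) · (s²·mol⁻²) · A = kg·m²·s⁻¹·A⁻¹·mol⁻².

kg·m²·s⁻¹·A⁻¹·mol⁻²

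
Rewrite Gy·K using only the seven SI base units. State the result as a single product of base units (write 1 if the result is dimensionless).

Gy = m²·s⁻².
Combining: Gy·K = (m²·s⁻²) · K = m²·s⁻²·K.

m²·s⁻²·K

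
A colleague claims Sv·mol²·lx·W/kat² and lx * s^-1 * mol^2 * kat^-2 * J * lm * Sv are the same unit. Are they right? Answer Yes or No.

Left side:
  kat = mol/s = s⁻¹·mol (catalytic activity).
  So kat⁻² = s²·mol⁻².
  Sv = J/kg (equivalent dose = energy per mass),
      = m²·s⁻².
  lx = lm/m² (illuminance = luminous flux per area),
      = m⁻²·cd.
  W = J/s (power = energy per time),
      = kg·m²·s⁻³.
  Combining: kat⁻²·Sv·mol²·lx·W = (s²·mol⁻²) · (m²·s⁻²) · mol² · (m⁻²·cd) · (kg·m²·s⁻³) = kg·m²·s⁻³·cd.
Right side:
  lx = m⁻²·cd.
  kat = s⁻¹·mol.
  So kat⁻² = s²·mol⁻².
  J = kg·m²·s⁻².
  lm = cd.
  Sv = m²·s⁻².
  Combining: lx·s⁻¹·mol²·kat⁻²·J·lm·Sv = (m⁻²·cd) · s⁻¹ · mol² · (s²·mol⁻²) · (kg·m²·s⁻²) · cd · (m²·s⁻²) = kg·m²·s⁻³·cd².
Left is kg·m²·s⁻³·cd; right is kg·m²·s⁻³·cd² — different.

No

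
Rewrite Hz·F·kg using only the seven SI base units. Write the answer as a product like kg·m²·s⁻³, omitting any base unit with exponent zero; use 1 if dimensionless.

m⁻²·s³·A²

Hz = s⁻¹.
F = kg⁻¹·m⁻²·s⁴·A².
Combining: Hz·F·kg = s⁻¹ · (kg⁻¹·m⁻²·s⁴·A²) · kg = m⁻²·s³·A².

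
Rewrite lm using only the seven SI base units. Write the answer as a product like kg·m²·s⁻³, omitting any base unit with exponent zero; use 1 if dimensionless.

cd

lm = cd.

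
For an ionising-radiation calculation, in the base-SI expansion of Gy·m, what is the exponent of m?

3

Gy = J/kg (absorbed dose = energy per mass),
    = m²·s⁻².
Combining: Gy·m = (m²·s⁻²) · m = m³·s⁻².
The exponent of m is 3.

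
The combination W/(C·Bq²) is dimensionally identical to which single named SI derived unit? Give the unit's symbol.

C = s·A.
So C⁻¹ = s⁻¹·A⁻¹.
W = kg·m²·s⁻³.
Bq = s⁻¹.
So Bq⁻² = s².
Combining: C⁻¹·W·Bq⁻² = (s⁻¹·A⁻¹) · (kg·m²·s⁻³) · s² = kg·m²·s⁻²·A⁻¹.
kg·m²·s⁻²·A⁻¹ is the base-SI form of the weber.

Wb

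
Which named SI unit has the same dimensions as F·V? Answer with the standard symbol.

F = kg⁻¹·m⁻²·s⁴·A².
V = kg·m²·s⁻³·A⁻¹.
Combining: F·V = (kg⁻¹·m⁻²·s⁴·A²) · (kg·m²·s⁻³·A⁻¹) = s·A.
s·A is the base-SI form of the coulomb.

C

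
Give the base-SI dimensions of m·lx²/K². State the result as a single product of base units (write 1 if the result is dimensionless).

m⁻³·K⁻²·cd²

lx = lm/m² (illuminance = luminous flux per area),
    = m⁻²·cd.
So lx² = m⁻⁴·cd².
Combining: m·lx²·K⁻² = m · (m⁻⁴·cd²) · K⁻² = m⁻³·K⁻²·cd².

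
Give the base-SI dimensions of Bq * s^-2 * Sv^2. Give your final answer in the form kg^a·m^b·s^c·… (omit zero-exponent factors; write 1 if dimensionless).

Bq = s⁻¹.
Sv = m²·s⁻².
So Sv² = m⁴·s⁻⁴.
Combining: Bq·s⁻²·Sv² = s⁻¹ · s⁻² · (m⁴·s⁻⁴) = m⁴·s⁻⁷.

m⁴·s⁻⁷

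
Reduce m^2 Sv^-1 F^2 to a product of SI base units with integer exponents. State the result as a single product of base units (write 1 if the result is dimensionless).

kg⁻²·m⁻⁴·s¹⁰·A⁴

Sv = m²·s⁻².
So Sv⁻¹ = m⁻²·s².
F = kg⁻¹·m⁻²·s⁴·A².
So F² = kg⁻²·m⁻⁴·s⁸·A⁴.
Combining: m²·Sv⁻¹·F² = m² · (m⁻²·s²) · (kg⁻²·m⁻⁴·s⁸·A⁴) = kg⁻²·m⁻⁴·s¹⁰·A⁴.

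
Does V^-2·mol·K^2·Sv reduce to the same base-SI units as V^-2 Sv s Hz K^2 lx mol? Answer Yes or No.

No

Left side:
  V = W/A (potential = power per current),
      = kg·m²·s⁻³·A⁻¹.
  So V⁻² = kg⁻²·m⁻⁴·s⁶·A².
  Sv = J/kg (equivalent dose = energy per mass),
      = m²·s⁻².
  Combining: V⁻²·mol·K²·Sv = (kg⁻²·m⁻⁴·s⁶·A²) · mol · K² · (m²·s⁻²) = kg⁻²·m⁻²·s⁴·A²·K²·mol.
Right side:
  V = W/A (potential = power per current),
      = kg·m²·s⁻³·A⁻¹.
  So V⁻² = kg⁻²·m⁻⁴·s⁶·A².
  Sv = J/kg (equivalent dose = energy per mass),
      = m²·s⁻².
  Hz = 1/s = s⁻¹ (frequency is cycles per second).
  lx = lm/m² (illuminance = luminous flux per area),
      = m⁻²·cd.
  Combining: V⁻²·Sv·s·Hz·K²·lx·mol = (kg⁻²·m⁻⁴·s⁶·A²) · (m²·s⁻²) · s · s⁻¹ · K² · (m⁻²·cd) · mol = kg⁻²·m⁻⁴·s⁴·A²·K²·mol·cd.
Left is kg⁻²·m⁻²·s⁴·A²·K²·mol; right is kg⁻²·m⁻⁴·s⁴·A²·K²·mol·cd — different.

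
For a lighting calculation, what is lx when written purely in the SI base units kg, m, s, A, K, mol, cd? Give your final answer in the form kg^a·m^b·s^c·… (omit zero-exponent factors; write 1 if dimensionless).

m⁻²·cd

lx = m⁻²·cd.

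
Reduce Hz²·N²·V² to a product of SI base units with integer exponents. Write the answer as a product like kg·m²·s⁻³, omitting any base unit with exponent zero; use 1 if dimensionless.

Hz = 1/s = s⁻¹ (frequency is cycles per second).
So Hz² = s⁻².
N = kg·m/s² = kg·m·s⁻² (force = mass × acceleration).
So N² = kg²·m²·s⁻⁴.
V = W/A (potential = power per current),
    = kg·m²·s⁻³·A⁻¹.
So V² = kg²·m⁴·s⁻⁶·A⁻².
Combining: Hz²·N²·V² = s⁻² · (kg²·m²·s⁻⁴) · (kg²·m⁴·s⁻⁶·A⁻²) = kg⁴·m⁶·s⁻¹²·A⁻².

kg⁴·m⁶·s⁻¹²·A⁻²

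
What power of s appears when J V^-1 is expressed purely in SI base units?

J = kg·m²·s⁻².
V = kg·m²·s⁻³·A⁻¹.
So V⁻¹ = kg⁻¹·m⁻²·s³·A.
Combining: J·V⁻¹ = (kg·m²·s⁻²) · (kg⁻¹·m⁻²·s³·A) = s·A.
The exponent of s is 1.

1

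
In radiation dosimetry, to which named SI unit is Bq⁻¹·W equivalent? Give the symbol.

Bq = s⁻¹.
So Bq⁻¹ = s.
W = kg·m²·s⁻³.
Combining: Bq⁻¹·W = s · (kg·m²·s⁻³) = kg·m²·s⁻².
kg·m²·s⁻² is the base-SI form of the joule.

J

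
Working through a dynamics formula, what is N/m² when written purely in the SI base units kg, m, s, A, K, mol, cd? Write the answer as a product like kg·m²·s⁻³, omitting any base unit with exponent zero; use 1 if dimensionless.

kg·m⁻¹·s⁻²

N = kg·m/s² = kg·m·s⁻² (force = mass × acceleration).
Combining: N·m⁻² = (kg·m·s⁻²) · m⁻² = kg·m⁻¹·s⁻².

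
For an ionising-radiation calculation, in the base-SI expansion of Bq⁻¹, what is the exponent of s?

1

Bq = s⁻¹.
So Bq⁻¹ = s.
The exponent of s is 1.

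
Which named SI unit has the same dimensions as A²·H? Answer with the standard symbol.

H = Wb/A (inductance = flux per current),
    = kg·m²·s⁻²·A⁻².
Combining: A²·H = A² · (kg·m²·s⁻²·A⁻²) = kg·m²·s⁻².
kg·m²·s⁻² is the base-SI form of the joule.

J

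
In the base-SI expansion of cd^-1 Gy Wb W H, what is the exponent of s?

-9

Gy = J/kg (absorbed dose = energy per mass),
    = m²·s⁻².
Wb = V·s (flux: a volt is a weber per second),
    = kg·m²·s⁻²·A⁻¹.
W = J/s (power = energy per time),
    = kg·m²·s⁻³.
H = Wb/A (inductance = flux per current),
    = kg·m²·s⁻²·A⁻².
Combining: cd⁻¹·Gy·Wb·W·H = cd⁻¹ · (m²·s⁻²) · (kg·m²·s⁻²·A⁻¹) · (kg·m²·s⁻³) · (kg·m²·s⁻²·A⁻²) = kg³·m⁸·s⁻⁹·A⁻³·cd⁻¹.
The exponent of s is -9.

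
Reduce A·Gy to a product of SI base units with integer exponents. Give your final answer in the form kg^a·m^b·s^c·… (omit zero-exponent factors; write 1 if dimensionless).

m²·s⁻²·A

Gy = J/kg (absorbed dose = energy per mass),
    = m²·s⁻².
Combining: A·Gy = A · (m²·s⁻²) = m²·s⁻²·A.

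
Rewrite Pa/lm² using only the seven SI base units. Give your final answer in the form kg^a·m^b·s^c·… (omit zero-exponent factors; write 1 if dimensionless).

lm = cd·sr = cd (luminous flux; sr is dimensionless).
So lm⁻² = cd⁻².
Pa = N/m² (pressure = force per area),
    = kg·m⁻¹·s⁻².
Combining: lm⁻²·Pa = cd⁻² · (kg·m⁻¹·s⁻²) = kg·m⁻¹·s⁻²·cd⁻².

kg·m⁻¹·s⁻²·cd⁻²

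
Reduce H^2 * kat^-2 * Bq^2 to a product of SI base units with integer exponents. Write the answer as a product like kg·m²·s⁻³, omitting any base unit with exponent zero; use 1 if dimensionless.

H = Wb/A (inductance = flux per current),
    = kg·m²·s⁻²·A⁻².
So H² = kg²·m⁴·s⁻⁴·A⁻⁴.
kat = mol/s = s⁻¹·mol (catalytic activity).
So kat⁻² = s²·mol⁻².
Bq = 1/s = s⁻¹ (activity is decays per second).
So Bq² = s⁻².
Combining: H²·kat⁻²·Bq² = (kg²·m⁴·s⁻⁴·A⁻⁴) · (s²·mol⁻²) · s⁻² = kg²·m⁴·s⁻⁴·A⁻⁴·mol⁻².

kg²·m⁴·s⁻⁴·A⁻⁴·mol⁻²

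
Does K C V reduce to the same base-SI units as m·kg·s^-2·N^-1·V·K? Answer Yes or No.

No

Left side:
  C = A·s = s·A (charge = current × time).
  V = W/A (potential = power per current),
      = kg·m²·s⁻³·A⁻¹.
  Combining: K·C·V = K · (s·A) · (kg·m²·s⁻³·A⁻¹) = kg·m²·s⁻²·K.
Right side:
  N = kg·m/s² = kg·m·s⁻² (force = mass × acceleration).
  So N⁻¹ = kg⁻¹·m⁻¹·s².
  V = W/A (potential = power per current),
      = kg·m²·s⁻³·A⁻¹.
  Combining: m·kg·s⁻²·N⁻¹·V·K = m · kg · s⁻² · (kg⁻¹·m⁻¹·s²) · (kg·m²·s⁻³·A⁻¹) · K = kg·m²·s⁻³·A⁻¹·K.
Left is kg·m²·s⁻²·K; right is kg·m²·s⁻³·A⁻¹·K — different.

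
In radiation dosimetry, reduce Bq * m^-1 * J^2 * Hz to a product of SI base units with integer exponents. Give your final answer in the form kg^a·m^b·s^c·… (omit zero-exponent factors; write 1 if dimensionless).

kg²·m³·s⁻⁶

Bq = 1/s = s⁻¹ (activity is decays per second).
J = N·m (work = force × distance),
    = kg·m²·s⁻².
So J² = kg²·m⁴·s⁻⁴.
Hz = 1/s = s⁻¹ (frequency is cycles per second).
Combining: Bq·m⁻¹·J²·Hz = s⁻¹ · m⁻¹ · (kg²·m⁴·s⁻⁴) · s⁻¹ = kg²·m³·s⁻⁶.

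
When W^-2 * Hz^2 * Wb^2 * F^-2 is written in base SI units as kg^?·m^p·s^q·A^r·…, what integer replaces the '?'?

W = kg·m²·s⁻³.
So W⁻² = kg⁻²·m⁻⁴·s⁶.
Hz = s⁻¹.
So Hz² = s⁻².
Wb = kg·m²·s⁻²·A⁻¹.
So Wb² = kg²·m⁴·s⁻⁴·A⁻².
F = kg⁻¹·m⁻²·s⁴·A².
So F⁻² = kg²·m⁴·s⁻⁸·A⁻⁴.
Combining: W⁻²·Hz²·Wb²·F⁻² = (kg⁻²·m⁻⁴·s⁶) · s⁻² · (kg²·m⁴·s⁻⁴·A⁻²) · (kg²·m⁴·s⁻⁸·A⁻⁴) = kg²·m⁴·s⁻⁸·A⁻⁶.
The exponent of kg is 2.

2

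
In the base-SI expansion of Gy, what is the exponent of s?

Gy = m²·s⁻².
The exponent of s is -2.

-2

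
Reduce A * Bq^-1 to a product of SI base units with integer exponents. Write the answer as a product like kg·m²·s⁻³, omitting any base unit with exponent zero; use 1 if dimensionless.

s·A

Bq = s⁻¹.
So Bq⁻¹ = s.
Combining: A·Bq⁻¹ = A · s = s·A.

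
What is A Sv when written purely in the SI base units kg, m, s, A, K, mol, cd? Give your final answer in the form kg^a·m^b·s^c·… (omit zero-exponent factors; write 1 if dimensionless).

m²·s⁻²·A

Sv = m²·s⁻².
Combining: A·Sv = A · (m²·s⁻²) = m²·s⁻²·A.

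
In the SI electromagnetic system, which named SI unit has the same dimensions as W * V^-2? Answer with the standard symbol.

W = J/s (power = energy per time),
    = kg·m²·s⁻³.
V = W/A (potential = power per current),
    = kg·m²·s⁻³·A⁻¹.
So V⁻² = kg⁻²·m⁻⁴·s⁶·A².
Combining: W·V⁻² = (kg·m²·s⁻³) · (kg⁻²·m⁻⁴·s⁶·A²) = kg⁻¹·m⁻²·s³·A².
kg⁻¹·m⁻²·s³·A² is the base-SI form of the siemens.

S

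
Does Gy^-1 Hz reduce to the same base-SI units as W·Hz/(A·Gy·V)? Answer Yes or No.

Yes

Left side:
  Gy = J/kg (absorbed dose = energy per mass),
      = m²·s⁻².
  So Gy⁻¹ = m⁻²·s².
  Hz = 1/s = s⁻¹ (frequency is cycles per second).
  Combining: Gy⁻¹·Hz = (m⁻²·s²) · s⁻¹ = m⁻²·s.
Right side:
  Gy = m²·s⁻².
  So Gy⁻¹ = m⁻²·s².
  W = kg·m²·s⁻³.
  Hz = s⁻¹.
  V = kg·m²·s⁻³·A⁻¹.
  So V⁻¹ = kg⁻¹·m⁻²·s³·A.
  Combining: A⁻¹·Gy⁻¹·W·Hz·V⁻¹ = A⁻¹ · (m⁻²·s²) · (kg·m²·s⁻³) · s⁻¹ · (kg⁻¹·m⁻²·s³·A) = m⁻²·s.
Both reduce to m⁻²·s.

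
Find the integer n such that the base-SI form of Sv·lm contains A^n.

0

Sv = J/kg (equivalent dose = energy per mass),
    = m²·s⁻².
lm = cd·sr = cd (luminous flux; sr is dimensionless).
Combining: Sv·lm = (m²·s⁻²) · cd = m²·s⁻²·cd.
The exponent of A is 0.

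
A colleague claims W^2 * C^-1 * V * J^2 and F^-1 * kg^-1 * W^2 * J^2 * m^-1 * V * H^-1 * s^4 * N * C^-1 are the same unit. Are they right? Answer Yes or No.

Yes

Left side:
  W = kg·m²·s⁻³.
  So W² = kg²·m⁴·s⁻⁶.
  C = s·A.
  So C⁻¹ = s⁻¹·A⁻¹.
  V = kg·m²·s⁻³·A⁻¹.
  J = kg·m²·s⁻².
  So J² = kg²·m⁴·s⁻⁴.
  Combining: W²·C⁻¹·V·J² = (kg²·m⁴·s⁻⁶) · (s⁻¹·A⁻¹) · (kg·m²·s⁻³·A⁻¹) · (kg²·m⁴·s⁻⁴) = kg⁵·m¹⁰·s⁻¹⁴·A⁻².
Right side:
  F = C/V (capacitance = charge per voltage),
      = A·s/(kg·m²·s⁻³·A⁻¹) (substituting C and V),
      = kg⁻¹·m⁻²·s⁴·A².
  So F⁻¹ = kg·m²·s⁻⁴·A⁻².
  W = J/s (power = energy per time),
      = kg·m²·s⁻³.
  So W² = kg²·m⁴·s⁻⁶.
  J = N·m (work = force × distance),
      = kg·m²·s⁻².
  So J² = kg²·m⁴·s⁻⁴.
  V = W/A (potential = power per current),
      = kg·m²·s⁻³·A⁻¹.
  H = Wb/A (inductance = flux per current),
      = kg·m²·s⁻²·A⁻².
  So H⁻¹ = kg⁻¹·m⁻²·s²·A².
  N = kg·m/s² = kg·m·s⁻² (force = mass × acceleration).
  C = A·s = s·A (charge = current × time).
  So C⁻¹ = s⁻¹·A⁻¹.
  Combining: F⁻¹·kg⁻¹·W²·J²·m⁻¹·V·H⁻¹·s⁴·N·C⁻¹ = (kg·m²·s⁻⁴·A⁻²) · kg⁻¹ · (kg²·m⁴·s⁻⁶) · (kg²·m⁴·s⁻⁴) · m⁻¹ · (kg·m²·s⁻³·A⁻¹) · (kg⁻¹·m⁻²·s²·A²) · s⁴ · (kg·m·s⁻²) · (s⁻¹·A⁻¹) = kg⁵·m¹⁰·s⁻¹⁴·A⁻².
Both reduce to kg⁵·m¹⁰·s⁻¹⁴·A⁻².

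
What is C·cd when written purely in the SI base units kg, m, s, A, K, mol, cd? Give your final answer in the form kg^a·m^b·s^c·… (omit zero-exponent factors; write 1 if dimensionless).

C = A·s = s·A (charge = current × time).
Combining: C·cd = (s·A) · cd = s·A·cd.

s·A·cd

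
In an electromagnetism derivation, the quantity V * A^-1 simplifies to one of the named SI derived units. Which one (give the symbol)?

V = kg·m²·s⁻³·A⁻¹.
Combining: V·A⁻¹ = (kg·m²·s⁻³·A⁻¹) · A⁻¹ = kg·m²·s⁻³·A⁻².
kg·m²·s⁻³·A⁻² is the base-SI form of the ohm.

Ω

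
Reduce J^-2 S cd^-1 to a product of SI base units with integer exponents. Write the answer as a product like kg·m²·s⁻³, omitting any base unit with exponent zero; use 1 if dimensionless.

kg⁻³·m⁻⁶·s⁷·A²·cd⁻¹

J = kg·m²·s⁻².
So J⁻² = kg⁻²·m⁻⁴·s⁴.
S = kg⁻¹·m⁻²·s³·A².
Combining: J⁻²·S·cd⁻¹ = (kg⁻²·m⁻⁴·s⁴) · (kg⁻¹·m⁻²·s³·A²) · cd⁻¹ = kg⁻³·m⁻⁶·s⁷·A²·cd⁻¹.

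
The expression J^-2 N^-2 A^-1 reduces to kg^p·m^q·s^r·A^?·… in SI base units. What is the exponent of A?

-1

J = N·m (work = force × distance),
    = kg·m²·s⁻².
So J⁻² = kg⁻²·m⁻⁴·s⁴.
N = kg·m/s² = kg·m·s⁻² (force = mass × acceleration).
So N⁻² = kg⁻²·m⁻²·s⁴.
Combining: J⁻²·N⁻²·A⁻¹ = (kg⁻²·m⁻⁴·s⁴) · (kg⁻²·m⁻²·s⁴) · A⁻¹ = kg⁻⁴·m⁻⁶·s⁸·A⁻¹.
The exponent of A is -1.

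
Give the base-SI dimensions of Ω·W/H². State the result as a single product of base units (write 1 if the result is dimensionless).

s⁻²·A²

Ω = kg·m²·s⁻³·A⁻².
H = kg·m²·s⁻²·A⁻².
So H⁻² = kg⁻²·m⁻⁴·s⁴·A⁴.
W = kg·m²·s⁻³.
Combining: Ω·H⁻²·W = (kg·m²·s⁻³·A⁻²) · (kg⁻²·m⁻⁴·s⁴·A⁴) · (kg·m²·s⁻³) = s⁻²·A².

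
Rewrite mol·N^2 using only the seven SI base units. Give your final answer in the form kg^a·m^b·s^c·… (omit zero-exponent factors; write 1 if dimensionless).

N = kg·m/s² = kg·m·s⁻² (force = mass × acceleration).
So N² = kg²·m²·s⁻⁴.
Combining: mol·N² = mol · (kg²·m²·s⁻⁴) = kg²·m²·s⁻⁴·mol.

kg²·m²·s⁻⁴·mol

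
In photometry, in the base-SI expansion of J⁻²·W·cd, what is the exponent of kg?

J = N·m (work = force × distance),
    = kg·m²·s⁻².
So J⁻² = kg⁻²·m⁻⁴·s⁴.
W = J/s (power = energy per time),
    = kg·m²·s⁻³.
Combining: J⁻²·W·cd = (kg⁻²·m⁻⁴·s⁴) · (kg·m²·s⁻³) · cd = kg⁻¹·m⁻²·s·cd.
The exponent of kg is -1.

-1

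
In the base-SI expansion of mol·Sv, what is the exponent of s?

Sv = J/kg (equivalent dose = energy per mass),
    = m²·s⁻².
Combining: mol·Sv = mol · (m²·s⁻²) = m²·s⁻²·mol.
The exponent of s is -2.

-2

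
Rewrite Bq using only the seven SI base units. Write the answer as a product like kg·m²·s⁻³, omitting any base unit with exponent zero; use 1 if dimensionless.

Bq = 1/s = s⁻¹ (activity is decays per second).

s⁻¹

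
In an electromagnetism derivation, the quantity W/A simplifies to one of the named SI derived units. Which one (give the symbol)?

W = J/s (power = energy per time),
    = kg·m²·s⁻³.
Combining: A⁻¹·W = A⁻¹ · (kg·m²·s⁻³) = kg·m²·s⁻³·A⁻¹.
kg·m²·s⁻³·A⁻¹ is the base-SI form of the volt.

V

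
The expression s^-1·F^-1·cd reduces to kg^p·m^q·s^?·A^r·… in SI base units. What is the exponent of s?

-5

F = kg⁻¹·m⁻²·s⁴·A².
So F⁻¹ = kg·m²·s⁻⁴·A⁻².
Combining: s⁻¹·F⁻¹·cd = s⁻¹ · (kg·m²·s⁻⁴·A⁻²) · cd = kg·m²·s⁻⁵·A⁻²·cd.
The exponent of s is -5.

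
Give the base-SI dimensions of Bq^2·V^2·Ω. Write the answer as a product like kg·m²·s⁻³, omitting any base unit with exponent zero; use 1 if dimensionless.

kg³·m⁶·s⁻¹¹·A⁻⁴

Bq = 1/s = s⁻¹ (activity is decays per second).
So Bq² = s⁻².
V = W/A (potential = power per current),
    = kg·m²·s⁻³·A⁻¹.
So V² = kg²·m⁴·s⁻⁶·A⁻².
Ω = V/A (resistance = voltage per current),
    = kg·m²·s⁻³·A⁻².
Combining: Bq²·V²·Ω = s⁻² · (kg²·m⁴·s⁻⁶·A⁻²) · (kg·m²·s⁻³·A⁻²) = kg³·m⁶·s⁻¹¹·A⁻⁴.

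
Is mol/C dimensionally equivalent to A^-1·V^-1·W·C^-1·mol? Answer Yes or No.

Left side:
  C = s·A.
  So C⁻¹ = s⁻¹·A⁻¹.
  Combining: mol·C⁻¹ = mol · (s⁻¹·A⁻¹) = s⁻¹·A⁻¹·mol.
Right side:
  V = kg·m²·s⁻³·A⁻¹.
  So V⁻¹ = kg⁻¹·m⁻²·s³·A.
  W = kg·m²·s⁻³.
  C = s·A.
  So C⁻¹ = s⁻¹·A⁻¹.
  Combining: A⁻¹·V⁻¹·W·C⁻¹·mol = A⁻¹ · (kg⁻¹·m⁻²·s³·A) · (kg·m²·s⁻³) · (s⁻¹·A⁻¹) · mol = s⁻¹·A⁻¹·mol.
Both reduce to s⁻¹·A⁻¹·mol.

Yes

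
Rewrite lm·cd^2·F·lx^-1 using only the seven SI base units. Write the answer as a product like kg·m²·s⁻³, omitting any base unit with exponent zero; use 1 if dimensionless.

kg⁻¹·s⁴·A²·cd²

lm = cd·sr = cd (luminous flux; sr is dimensionless).
F = C/V (capacitance = charge per voltage),
    = A·s/(kg·m²·s⁻³·A⁻¹) (substituting C and V),
    = kg⁻¹·m⁻²·s⁴·A².
lx = lm/m² (illuminance = luminous flux per area),
    = m⁻²·cd.
So lx⁻¹ = m²·cd⁻¹.
Combining: lm·cd²·F·lx⁻¹ = cd · cd² · (kg⁻¹·m⁻²·s⁴·A²) · (m²·cd⁻¹) = kg⁻¹·s⁴·A²·cd².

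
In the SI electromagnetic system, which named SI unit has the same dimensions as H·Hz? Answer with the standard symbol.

H = Wb/A (inductance = flux per current),
    = kg·m²·s⁻²·A⁻².
Hz = 1/s = s⁻¹ (frequency is cycles per second).
Combining: H·Hz = (kg·m²·s⁻²·A⁻²) · s⁻¹ = kg·m²·s⁻³·A⁻².
kg·m²·s⁻³·A⁻² is the base-SI form of the ohm.

Ω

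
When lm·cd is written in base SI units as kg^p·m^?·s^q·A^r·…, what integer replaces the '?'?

0

lm = cd.
Combining: lm·cd = cd · cd = cd².
The exponent of m is 0.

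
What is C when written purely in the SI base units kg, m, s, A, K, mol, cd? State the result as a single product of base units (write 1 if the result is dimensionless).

s·A

C = A·s = s·A (charge = current × time).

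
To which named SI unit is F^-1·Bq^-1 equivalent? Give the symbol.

F = kg⁻¹·m⁻²·s⁴·A².
So F⁻¹ = kg·m²·s⁻⁴·A⁻².
Bq = s⁻¹.
So Bq⁻¹ = s.
Combining: F⁻¹·Bq⁻¹ = (kg·m²·s⁻⁴·A⁻²) · s = kg·m²·s⁻³·A⁻².
kg·m²·s⁻³·A⁻² is the base-SI form of the ohm.

Ω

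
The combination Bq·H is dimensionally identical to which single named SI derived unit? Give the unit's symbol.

Ω

Bq = 1/s = s⁻¹ (activity is decays per second).
H = Wb/A (inductance = flux per current),
    = kg·m²·s⁻²·A⁻².
Combining: Bq·H = s⁻¹ · (kg·m²·s⁻²·A⁻²) = kg·m²·s⁻³·A⁻².
kg·m²·s⁻³·A⁻² is the base-SI form of the ohm.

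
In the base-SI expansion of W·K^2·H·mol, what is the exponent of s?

-5

W = J/s (power = energy per time),
    = kg·m²·s⁻³.
H = Wb/A (inductance = flux per current),
    = kg·m²·s⁻²·A⁻².
Combining: W·K²·H·mol = (kg·m²·s⁻³) · K² · (kg·m²·s⁻²·A⁻²) · mol = kg²·m⁴·s⁻⁵·A⁻²·K²·mol.
The exponent of s is -5.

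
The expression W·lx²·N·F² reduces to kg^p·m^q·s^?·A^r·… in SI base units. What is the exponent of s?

W = J/s (power = energy per time),
    = kg·m²·s⁻³.
lx = lm/m² (illuminance = luminous flux per area),
    = m⁻²·cd.
So lx² = m⁻⁴·cd².
N = kg·m/s² = kg·m·s⁻² (force = mass × acceleration).
F = C/V (capacitance = charge per voltage),
    = A·s/(kg·m²·s⁻³·A⁻¹) (substituting C and V),
    = kg⁻¹·m⁻²·s⁴·A².
So F² = kg⁻²·m⁻⁴·s⁸·A⁴.
Combining: W·lx²·N·F² = (kg·m²·s⁻³) · (m⁻⁴·cd²) · (kg·m·s⁻²) · (kg⁻²·m⁻⁴·s⁸·A⁴) = m⁻⁵·s³·A⁴·cd².
The exponent of s is 3.

3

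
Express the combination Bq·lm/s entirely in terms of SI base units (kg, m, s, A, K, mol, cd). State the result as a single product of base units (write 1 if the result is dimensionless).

s⁻²·cd

Bq = 1/s = s⁻¹ (activity is decays per second).
lm = cd·sr = cd (luminous flux; sr is dimensionless).
Combining: Bq·lm·s⁻¹ = s⁻¹ · cd · s⁻¹ = s⁻²·cd.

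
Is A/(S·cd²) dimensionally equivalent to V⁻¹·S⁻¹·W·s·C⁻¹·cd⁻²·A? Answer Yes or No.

Yes

Left side:
  S = 1/Ω (conductance is reciprocal resistance),
      = kg⁻¹·m⁻²·s³·A².
  So S⁻¹ = kg·m²·s⁻³·A⁻².
  Combining: A·S⁻¹·cd⁻² = A · (kg·m²·s⁻³·A⁻²) · cd⁻² = kg·m²·s⁻³·A⁻¹·cd⁻².
Right side:
  V = W/A (potential = power per current),
      = kg·m²·s⁻³·A⁻¹.
  So V⁻¹ = kg⁻¹·m⁻²·s³·A.
  S = 1/Ω (conductance is reciprocal resistance),
      = kg⁻¹·m⁻²·s³·A².
  So S⁻¹ = kg·m²·s⁻³·A⁻².
  W = J/s (power = energy per time),
      = kg·m²·s⁻³.
  C = A·s = s·A (charge = current × time).
  So C⁻¹ = s⁻¹·A⁻¹.
  Combining: V⁻¹·S⁻¹·W·s·C⁻¹·cd⁻²·A = (kg⁻¹·m⁻²·s³·A) · (kg·m²·s⁻³·A⁻²) · (kg·m²·s⁻³) · s · (s⁻¹·A⁻¹) · cd⁻² · A = kg·m²·s⁻³·A⁻¹·cd⁻².
Both reduce to kg·m²·s⁻³·A⁻¹·cd⁻².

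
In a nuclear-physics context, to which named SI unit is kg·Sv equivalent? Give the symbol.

J

Sv = m²·s⁻².
Combining: kg·Sv = kg · (m²·s⁻²) = kg·m²·s⁻².
kg·m²·s⁻² is the base-SI form of the joule.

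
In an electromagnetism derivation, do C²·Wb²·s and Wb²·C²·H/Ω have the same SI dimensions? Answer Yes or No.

Yes

Left side:
  C = A·s = s·A (charge = current × time).
  So C² = s²·A².
  Wb = V·s (flux: a volt is a weber per second),
      = kg·m²·s⁻²·A⁻¹.
  So Wb² = kg²·m⁴·s⁻⁴·A⁻².
  Combining: C²·Wb²·s = (s²·A²) · (kg²·m⁴·s⁻⁴·A⁻²) · s = kg²·m⁴·s⁻¹.
Right side:
  Wb = kg·m²·s⁻²·A⁻¹.
  So Wb² = kg²·m⁴·s⁻⁴·A⁻².
  Ω = kg·m²·s⁻³·A⁻².
  So Ω⁻¹ = kg⁻¹·m⁻²·s³·A².
  C = s·A.
  So C² = s²·A².
  H = kg·m²·s⁻²·A⁻².
  Combining: Wb²·Ω⁻¹·C²·H = (kg²·m⁴·s⁻⁴·A⁻²) · (kg⁻¹·m⁻²·s³·A²) · (s²·A²) · (kg·m²·s⁻²·A⁻²) = kg²·m⁴·s⁻¹.
Both reduce to kg²·m⁴·s⁻¹.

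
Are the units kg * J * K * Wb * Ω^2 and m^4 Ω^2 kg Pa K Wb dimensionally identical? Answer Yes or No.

Left side:
  J = N·m (work = force × distance),
      = kg·m²·s⁻².
  Wb = V·s (flux: a volt is a weber per second),
      = kg·m²·s⁻²·A⁻¹.
  Ω = V/A (resistance = voltage per current),
      = kg·m²·s⁻³·A⁻².
  So Ω² = kg²·m⁴·s⁻⁶·A⁻⁴.
  Combining: kg·J·K·Wb·Ω² = kg · (kg·m²·s⁻²) · K · (kg·m²·s⁻²·A⁻¹) · (kg²·m⁴·s⁻⁶·A⁻⁴) = kg⁵·m⁸·s⁻¹⁰·A⁻⁵·K.
Right side:
  Ω = V/A (resistance = voltage per current),
      = kg·m²·s⁻³·A⁻².
  So Ω² = kg²·m⁴·s⁻⁶·A⁻⁴.
  Pa = N/m² (pressure = force per area),
      = kg·m⁻¹·s⁻².
  Wb = V·s (flux: a volt is a weber per second),
      = kg·m²·s⁻²·A⁻¹.
  Combining: m⁴·Ω²·kg·Pa·K·Wb = m⁴ · (kg²·m⁴·s⁻⁶·A⁻⁴) · kg · (kg·m⁻¹·s⁻²) · K · (kg·m²·s⁻²·A⁻¹) = kg⁵·m⁹·s⁻¹⁰·A⁻⁵·K.
Left is kg⁵·m⁸·s⁻¹⁰·A⁻⁵·K; right is kg⁵·m⁹·s⁻¹⁰·A⁻⁵·K — different.

No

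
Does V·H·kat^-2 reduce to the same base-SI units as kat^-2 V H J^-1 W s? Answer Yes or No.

Left side:
  V = W/A (potential = power per current),
      = kg·m²·s⁻³·A⁻¹.
  H = Wb/A (inductance = flux per current),
      = kg·m²·s⁻²·A⁻².
  kat = mol/s = s⁻¹·mol (catalytic activity).
  So kat⁻² = s²·mol⁻².
  Combining: V·H·kat⁻² = (kg·m²·s⁻³·A⁻¹) · (kg·m²·s⁻²·A⁻²) · (s²·mol⁻²) = kg²·m⁴·s⁻³·A⁻³·mol⁻².
Right side:
  kat = mol/s = s⁻¹·mol (catalytic activity).
  So kat⁻² = s²·mol⁻².
  V = W/A (potential = power per current),
      = kg·m²·s⁻³·A⁻¹.
  H = Wb/A (inductance = flux per current),
      = kg·m²·s⁻²·A⁻².
  J = N·m (work = force × distance),
      = kg·m²·s⁻².
  So J⁻¹ = kg⁻¹·m⁻²·s².
  W = J/s (power = energy per time),
      = kg·m²·s⁻³.
  Combining: kat⁻²·V·H·J⁻¹·W·s = (s²·mol⁻²) · (kg·m²·s⁻³·A⁻¹) · (kg·m²·s⁻²·A⁻²) · (kg⁻¹·m⁻²·s²) · (kg·m²·s⁻³) · s = kg²·m⁴·s⁻³·A⁻³·mol⁻².
Both reduce to kg²·m⁴·s⁻³·A⁻³·mol⁻².

Yes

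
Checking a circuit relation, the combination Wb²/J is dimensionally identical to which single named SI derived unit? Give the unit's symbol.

Wb = V·s (flux: a volt is a weber per second),
    = kg·m²·s⁻²·A⁻¹.
So Wb² = kg²·m⁴·s⁻⁴·A⁻².
J = N·m (work = force × distance),
    = kg·m²·s⁻².
So J⁻¹ = kg⁻¹·m⁻²·s².
Combining: Wb²·J⁻¹ = (kg²·m⁴·s⁻⁴·A⁻²) · (kg⁻¹·m⁻²·s²) = kg·m²·s⁻²·A⁻².
kg·m²·s⁻²·A⁻² is the base-SI form of the henry.

H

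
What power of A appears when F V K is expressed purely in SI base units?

1

F = C/V (capacitance = charge per voltage),
    = A·s/(kg·m²·s⁻³·A⁻¹) (substituting C and V),
    = kg⁻¹·m⁻²·s⁴·A².
V = W/A (potential = power per current),
    = kg·m²·s⁻³·A⁻¹.
Combining: F·V·K = (kg⁻¹·m⁻²·s⁴·A²) · (kg·m²·s⁻³·A⁻¹) · K = s·A·K.
The exponent of A is 1.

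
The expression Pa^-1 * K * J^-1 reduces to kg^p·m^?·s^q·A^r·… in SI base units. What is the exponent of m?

-1

Pa = kg·m⁻¹·s⁻².
So Pa⁻¹ = kg⁻¹·m·s².
J = kg·m²·s⁻².
So J⁻¹ = kg⁻¹·m⁻²·s².
Combining: Pa⁻¹·K·J⁻¹ = (kg⁻¹·m·s²) · K · (kg⁻¹·m⁻²·s²) = kg⁻²·m⁻¹·s⁴·K.
The exponent of m is -1.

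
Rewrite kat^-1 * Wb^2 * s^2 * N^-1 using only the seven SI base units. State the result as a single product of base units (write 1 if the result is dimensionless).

kg·m³·s·A⁻²·mol⁻¹

kat = s⁻¹·mol.
So kat⁻¹ = s·mol⁻¹.
Wb = kg·m²·s⁻²·A⁻¹.
So Wb² = kg²·m⁴·s⁻⁴·A⁻².
N = kg·m·s⁻².
So N⁻¹ = kg⁻¹·m⁻¹·s².
Combining: kat⁻¹·Wb²·s²·N⁻¹ = (s·mol⁻¹) · (kg²·m⁴·s⁻⁴·A⁻²) · s² · (kg⁻¹·m⁻¹·s²) = kg·m³·s·A⁻²·mol⁻¹.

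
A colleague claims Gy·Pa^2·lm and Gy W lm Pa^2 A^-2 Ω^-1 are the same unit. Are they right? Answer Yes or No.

Yes

Left side:
  Gy = J/kg (absorbed dose = energy per mass),
      = m²·s⁻².
  Pa = N/m² (pressure = force per area),
      = kg·m⁻¹·s⁻².
  So Pa² = kg²·m⁻²·s⁻⁴.
  lm = cd·sr = cd (luminous flux; sr is dimensionless).
  Combining: Gy·Pa²·lm = (m²·s⁻²) · (kg²·m⁻²·s⁻⁴) · cd = kg²·s⁻⁶·cd.
Right side:
  Gy = m²·s⁻².
  W = kg·m²·s⁻³.
  lm = cd.
  Pa = kg·m⁻¹·s⁻².
  So Pa² = kg²·m⁻²·s⁻⁴.
  Ω = kg·m²·s⁻³·A⁻².
  So Ω⁻¹ = kg⁻¹·m⁻²·s³·A².
  Combining: Gy·W·lm·Pa²·A⁻²·Ω⁻¹ = (m²·s⁻²) · (kg·m²·s⁻³) · cd · (kg²·m⁻²·s⁻⁴) · A⁻² · (kg⁻¹·m⁻²·s³·A²) = kg²·s⁻⁶·cd.
Both reduce to kg²·s⁻⁶·cd.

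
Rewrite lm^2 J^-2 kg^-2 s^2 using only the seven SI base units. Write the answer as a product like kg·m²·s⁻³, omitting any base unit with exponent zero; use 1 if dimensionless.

kg⁻⁴·m⁻⁴·s⁶·cd²

lm = cd·sr = cd (luminous flux; sr is dimensionless).
So lm² = cd².
J = N·m (work = force × distance),
    = kg·m²·s⁻².
So J⁻² = kg⁻²·m⁻⁴·s⁴.
Combining: lm²·J⁻²·kg⁻²·s² = cd² · (kg⁻²·m⁻⁴·s⁴) · kg⁻² · s² = kg⁻⁴·m⁻⁴·s⁶·cd².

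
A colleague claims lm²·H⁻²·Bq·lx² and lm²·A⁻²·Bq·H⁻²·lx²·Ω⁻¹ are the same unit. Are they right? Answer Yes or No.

No

Left side:
  lm = cd.
  So lm² = cd².
  H = kg·m²·s⁻²·A⁻².
  So H⁻² = kg⁻²·m⁻⁴·s⁴·A⁴.
  Bq = s⁻¹.
  lx = m⁻²·cd.
  So lx² = m⁻⁴·cd².
  Combining: lm²·H⁻²·Bq·lx² = cd² · (kg⁻²·m⁻⁴·s⁴·A⁴) · s⁻¹ · (m⁻⁴·cd²) = kg⁻²·m⁻⁸·s³·A⁴·cd⁴.
Right side:
  lm = cd.
  So lm² = cd².
  Bq = s⁻¹.
  H = kg·m²·s⁻²·A⁻².
  So H⁻² = kg⁻²·m⁻⁴·s⁴·A⁴.
  lx = m⁻²·cd.
  So lx² = m⁻⁴·cd².
  Ω = kg·m²·s⁻³·A⁻².
  So Ω⁻¹ = kg⁻¹·m⁻²·s³·A².
  Combining: lm²·A⁻²·Bq·H⁻²·lx²·Ω⁻¹ = cd² · A⁻² · s⁻¹ · (kg⁻²·m⁻⁴·s⁴·A⁴) · (m⁻⁴·cd²) · (kg⁻¹·m⁻²·s³·A²) = kg⁻³·m⁻¹⁰·s⁶·A⁴·cd⁴.
Left is kg⁻²·m⁻⁸·s³·A⁴·cd⁴; right is kg⁻³·m⁻¹⁰·s⁶·A⁴·cd⁴ — different.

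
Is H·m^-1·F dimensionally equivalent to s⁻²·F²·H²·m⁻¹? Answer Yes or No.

Left side:
  H = Wb/A (inductance = flux per current),
      = kg·m²·s⁻²·A⁻².
  F = C/V (capacitance = charge per voltage),
      = A·s/(kg·m²·s⁻³·A⁻¹) (substituting C and V),
      = kg⁻¹·m⁻²·s⁴·A².
  Combining: H·m⁻¹·F = (kg·m²·s⁻²·A⁻²) · m⁻¹ · (kg⁻¹·m⁻²·s⁴·A²) = m⁻¹·s².
Right side:
  F = C/V (capacitance = charge per voltage),
      = A·s/(kg·m²·s⁻³·A⁻¹) (substituting C and V),
      = kg⁻¹·m⁻²·s⁴·A².
  So F² = kg⁻²·m⁻⁴·s⁸·A⁴.
  H = Wb/A (inductance = flux per current),
      = kg·m²·s⁻²·A⁻².
  So H² = kg²·m⁴·s⁻⁴·A⁻⁴.
  Combining: s⁻²·F²·H²·m⁻¹ = s⁻² · (kg⁻²·m⁻⁴·s⁸·A⁴) · (kg²·m⁴·s⁻⁴·A⁻⁴) · m⁻¹ = m⁻¹·s².
Both reduce to m⁻¹·s².

Yes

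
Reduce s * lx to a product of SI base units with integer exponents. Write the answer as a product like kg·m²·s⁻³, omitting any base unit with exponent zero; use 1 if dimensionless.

lx = m⁻²·cd.
Combining: s·lx = s · (m⁻²·cd) = m⁻²·s·cd.

m⁻²·s·cd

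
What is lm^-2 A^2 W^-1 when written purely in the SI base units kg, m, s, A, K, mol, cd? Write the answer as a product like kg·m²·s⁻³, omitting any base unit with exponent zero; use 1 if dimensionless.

lm = cd·sr = cd (luminous flux; sr is dimensionless).
So lm⁻² = cd⁻².
W = J/s (power = energy per time),
    = kg·m²·s⁻³.
So W⁻¹ = kg⁻¹·m⁻²·s³.
Combining: lm⁻²·A²·W⁻¹ = cd⁻² · A² · (kg⁻¹·m⁻²·s³) = kg⁻¹·m⁻²·s³·A²·cd⁻².

kg⁻¹·m⁻²·s³·A²·cd⁻²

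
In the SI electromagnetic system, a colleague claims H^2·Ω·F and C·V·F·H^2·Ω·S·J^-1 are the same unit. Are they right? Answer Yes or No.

Left side:
  H = kg·m²·s⁻²·A⁻².
  So H² = kg²·m⁴·s⁻⁴·A⁻⁴.
  Ω = kg·m²·s⁻³·A⁻².
  F = kg⁻¹·m⁻²·s⁴·A².
  Combining: H²·Ω·F = (kg²·m⁴·s⁻⁴·A⁻⁴) · (kg·m²·s⁻³·A⁻²) · (kg⁻¹·m⁻²·s⁴·A²) = kg²·m⁴·s⁻³·A⁻⁴.
Right side:
  C = A·s = s·A (charge = current × time).
  V = W/A (potential = power per current),
      = kg·m²·s⁻³·A⁻¹.
  F = C/V (capacitance = charge per voltage),
      = A·s/(kg·m²·s⁻³·A⁻¹) (substituting C and V),
      = kg⁻¹·m⁻²·s⁴·A².
  H = Wb/A (inductance = flux per current),
      = kg·m²·s⁻²·A⁻².
  So H² = kg²·m⁴·s⁻⁴·A⁻⁴.
  Ω = V/A (resistance = voltage per current),
      = kg·m²·s⁻³·A⁻².
  S = 1/Ω (conductance is reciprocal resistance),
      = kg⁻¹·m⁻²·s³·A².
  J = N·m (work = force × distance),
      = kg·m²·s⁻².
  So J⁻¹ = kg⁻¹·m⁻²·s².
  Combining: C·V·F·H²·Ω·S·J⁻¹ = (s·A) · (kg·m²·s⁻³·A⁻¹) · (kg⁻¹·m⁻²·s⁴·A²) · (kg²·m⁴·s⁻⁴·A⁻⁴) · (kg·m²·s⁻³·A⁻²) · (kg⁻¹·m⁻²·s³·A²) · (kg⁻¹·m⁻²·s²) = kg·m²·A⁻².
Left is kg²·m⁴·s⁻³·A⁻⁴; right is kg·m²·A⁻² — different.

No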